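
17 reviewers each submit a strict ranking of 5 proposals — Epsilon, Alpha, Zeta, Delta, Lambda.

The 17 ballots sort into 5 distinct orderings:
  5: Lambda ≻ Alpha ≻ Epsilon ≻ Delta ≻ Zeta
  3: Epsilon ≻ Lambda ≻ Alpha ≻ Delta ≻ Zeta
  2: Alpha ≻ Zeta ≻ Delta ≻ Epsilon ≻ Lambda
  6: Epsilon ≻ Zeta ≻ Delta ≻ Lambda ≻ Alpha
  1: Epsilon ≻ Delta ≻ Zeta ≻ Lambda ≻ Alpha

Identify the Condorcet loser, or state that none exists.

Pairwise majorities:
Epsilon vs Alpha: Epsilon preferred on 3+6+1 = 10 ballots; Epsilon wins 10–7.
Epsilon vs Zeta: Epsilon is ranked higher on 5+3+6+1 = 15 ballots, Zeta on 2. Epsilon wins 15–2.
Epsilon vs Delta: Epsilon preferred on 5+3+6+1 = 15 ballots; Epsilon wins 15–2.
Epsilon–Lambda: Epsilon 12–5.
Alpha vs Zeta: Alpha, 10–7.
Alpha vs Delta: Alpha wins 10–7.
Alpha vs Lambda: Lambda wins 15–2.
Zeta vs Delta: Delta wins 9–8.
Zeta–Lambda: Zeta 9–8.
Delta vs Lambda: Delta wins 9–8.
Every project wins at least one matchup (Epsilon beats Alpha; Alpha beats Zeta; Zeta beats Lambda; Delta beats Zeta; Lambda beats Alpha), so there is no Condorcet loser.

none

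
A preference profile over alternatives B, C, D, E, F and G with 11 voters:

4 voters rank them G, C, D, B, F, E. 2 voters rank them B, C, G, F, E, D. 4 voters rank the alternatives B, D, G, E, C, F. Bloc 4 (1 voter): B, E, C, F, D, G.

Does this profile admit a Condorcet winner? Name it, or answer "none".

Check each pair by majority over 11 ballots:
B vs C: B, 7–4.
B–D: B 7–4.
B vs E: B, 11–0.
B–F: B 11–0.
B–G: B 7–4.
C vs D: C, 7–4.
C vs E: C, 6–5.
C–F: C 11–0.
C vs G: G, 8–3.
D vs E: D, 8–3.
D vs F: D, 8–3.
D–G: G 6–5.
E–F: F 6–5.
E–G: G 10–1.
F vs G: G, 10–1.
B beats each of C, D, E, F, G — B is the Condorcet winner.

B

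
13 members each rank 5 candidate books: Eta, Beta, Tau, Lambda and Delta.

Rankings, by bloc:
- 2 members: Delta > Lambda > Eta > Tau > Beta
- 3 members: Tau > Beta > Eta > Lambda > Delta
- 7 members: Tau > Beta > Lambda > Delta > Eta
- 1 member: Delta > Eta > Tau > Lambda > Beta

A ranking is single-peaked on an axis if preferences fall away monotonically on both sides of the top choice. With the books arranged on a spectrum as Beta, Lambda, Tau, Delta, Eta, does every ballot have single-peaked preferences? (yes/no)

Axis positions: Beta=1, Lambda=2, Tau=3, Delta=4, Eta=5.
Bloc 1: ranking walks positions 4-2-5-3-1; Lambda is ranked above Tau even though Tau lies between Lambda and the peak Delta on the axis — preferences dip and rise again. Not single-peaked.
Bloc 2: ranking walks positions 3-1-5-2-4; Beta is ranked above Lambda even though Lambda lies between Beta and the peak Tau on the axis — preferences dip and rise again. Not single-peaked.
Bloc 3: ranking walks positions 3-1-2-4-5; Beta is ranked above Lambda even though Lambda lies between Beta and the peak Tau on the axis — preferences dip and rise again. Not single-peaked.
Bloc 4 (peak Delta at position 4): ranking walks positions 4-5-3-2-1, expanding outward from the peak — single-peaked.
Bloc 1 violates single-peakedness, so the profile is not single-peaked on this axis.

no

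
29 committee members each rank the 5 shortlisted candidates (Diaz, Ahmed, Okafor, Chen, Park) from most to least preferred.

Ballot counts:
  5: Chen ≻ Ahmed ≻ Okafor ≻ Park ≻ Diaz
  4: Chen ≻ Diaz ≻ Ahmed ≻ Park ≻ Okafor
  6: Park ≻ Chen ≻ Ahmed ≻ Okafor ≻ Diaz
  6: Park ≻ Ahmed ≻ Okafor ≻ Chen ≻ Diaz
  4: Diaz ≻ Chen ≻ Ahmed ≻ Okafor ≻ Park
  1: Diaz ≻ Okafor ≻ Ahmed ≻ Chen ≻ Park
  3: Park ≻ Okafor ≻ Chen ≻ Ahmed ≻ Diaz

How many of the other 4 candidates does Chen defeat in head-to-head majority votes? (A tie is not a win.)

Chen against each rival (29 committee members):
Chen vs Diaz: Chen, 24–5.
Chen vs Ahmed: Chen is ranked higher on 5+4+6+4+3 = 22 ballots, Ahmed on 7. Chen wins 22–7.
Chen vs Okafor: Chen preferred on 5+4+6+4 = 19 ballots; Chen wins 19–10.
Chen vs Park: Chen is ranked higher on 5+4+4+1 = 14 ballots, Park on 15. Park wins 15–14.
Chen beats Diaz, Ahmed, Okafor; loses to Park — 3 pairwise wins.

3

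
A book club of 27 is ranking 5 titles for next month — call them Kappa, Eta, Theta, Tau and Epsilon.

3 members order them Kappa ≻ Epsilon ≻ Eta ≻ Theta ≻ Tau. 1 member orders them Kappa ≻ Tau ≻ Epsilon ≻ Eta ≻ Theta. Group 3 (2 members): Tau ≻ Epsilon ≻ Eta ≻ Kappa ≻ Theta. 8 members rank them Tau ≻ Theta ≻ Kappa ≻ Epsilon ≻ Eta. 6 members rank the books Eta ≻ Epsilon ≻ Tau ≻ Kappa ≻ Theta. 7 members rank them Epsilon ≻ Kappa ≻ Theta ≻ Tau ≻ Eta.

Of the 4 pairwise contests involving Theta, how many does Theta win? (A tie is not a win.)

Theta against each rival (27 members):
Theta vs Kappa: Kappa, 19–8.
Theta vs Eta: Theta wins 15–12.
Theta vs Tau: Tau wins 17–10.
Theta vs Epsilon: Epsilon, 19–8.
Theta beats Eta; loses to Kappa, Tau, Epsilon — 1 pairwise win.

1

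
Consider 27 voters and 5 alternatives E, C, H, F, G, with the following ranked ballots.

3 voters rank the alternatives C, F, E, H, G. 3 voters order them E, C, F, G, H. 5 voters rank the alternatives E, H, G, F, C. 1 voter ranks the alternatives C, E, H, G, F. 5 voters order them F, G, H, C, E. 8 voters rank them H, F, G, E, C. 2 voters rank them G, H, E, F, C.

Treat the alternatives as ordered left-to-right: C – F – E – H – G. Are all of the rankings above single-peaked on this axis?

Axis positions: C=1, F=2, E=3, H=4, G=5.
Ballot type 1 (peak C at position 1): ranking walks positions 1-2-3-4-5, expanding outward from the peak — single-peaked.
Ballot type 2: ranking walks positions 3-1-2-5-4; C is ranked above F even though F lies between C and the peak E on the axis — preferences dip and rise again. Not single-peaked.
Ballot type 3 (peak E at position 3): ranking walks positions 3-4-5-2-1, expanding outward from the peak — single-peaked.
Ballot type 4: ranking walks positions 1-3-4-5-2; E is ranked above F even though F lies between E and the peak C on the axis — preferences dip and rise again. Not single-peaked.
Ballot type 5: ranking walks positions 2-5-4-1-3; G is ranked above E even though E lies between G and the peak F on the axis — preferences dip and rise again. Not single-peaked.
Ballot type 6: ranking walks positions 4-2-5-3-1; F is ranked above E even though E lies between F and the peak H on the axis — preferences dip and rise again. Not single-peaked.
Ballot type 7 (peak G at position 5): ranking walks positions 5-4-3-2-1, expanding outward from the peak — single-peaked.
Ballot type 2 violates single-peakedness, so the profile is not single-peaked on this axis.

no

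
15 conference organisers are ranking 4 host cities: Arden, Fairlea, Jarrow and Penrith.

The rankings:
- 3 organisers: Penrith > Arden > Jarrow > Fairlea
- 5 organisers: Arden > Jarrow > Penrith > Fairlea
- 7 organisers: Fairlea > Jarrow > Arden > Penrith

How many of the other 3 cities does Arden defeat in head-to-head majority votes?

3

Arden against each rival (15 organisers):
Arden vs Fairlea: 8 to 7, Arden.
Arden vs Jarrow: Arden, 8–7.
Arden vs Penrith: 5+7 = 12 for Arden, 3 for Penrith — Arden by 12–3.
Arden beats Fairlea, Jarrow, Penrith — 3 pairwise wins.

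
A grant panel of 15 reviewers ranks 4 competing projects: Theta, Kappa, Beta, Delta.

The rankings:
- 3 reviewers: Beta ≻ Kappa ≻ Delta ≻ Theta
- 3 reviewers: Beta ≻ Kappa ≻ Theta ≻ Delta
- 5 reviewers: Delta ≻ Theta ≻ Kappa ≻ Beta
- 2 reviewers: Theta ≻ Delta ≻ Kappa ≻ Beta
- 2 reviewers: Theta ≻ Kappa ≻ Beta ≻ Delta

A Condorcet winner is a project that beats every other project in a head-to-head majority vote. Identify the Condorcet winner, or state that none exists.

Head-to-head results (15 reviewers):
Theta vs Kappa: 5+2+2 = 9 for Theta, 6 for Kappa — Theta by 9–6.
Theta vs Beta: 9 to 6, Theta.
Theta vs Delta: Delta, 8–7.
Kappa–Beta: Kappa 9–6.
Kappa vs Delta: 3+3+2 = 8 for Kappa, 7 for Delta — Kappa by 8–7.
Beta vs Delta: Beta wins 8–7.
Every project loses at least once (Theta loses to Delta; Kappa loses to Theta; Beta loses to Theta; Delta loses to Kappa). The majority relation contains the cycle Theta → Kappa → Delta → Theta, so there is no Condorcet winner.

none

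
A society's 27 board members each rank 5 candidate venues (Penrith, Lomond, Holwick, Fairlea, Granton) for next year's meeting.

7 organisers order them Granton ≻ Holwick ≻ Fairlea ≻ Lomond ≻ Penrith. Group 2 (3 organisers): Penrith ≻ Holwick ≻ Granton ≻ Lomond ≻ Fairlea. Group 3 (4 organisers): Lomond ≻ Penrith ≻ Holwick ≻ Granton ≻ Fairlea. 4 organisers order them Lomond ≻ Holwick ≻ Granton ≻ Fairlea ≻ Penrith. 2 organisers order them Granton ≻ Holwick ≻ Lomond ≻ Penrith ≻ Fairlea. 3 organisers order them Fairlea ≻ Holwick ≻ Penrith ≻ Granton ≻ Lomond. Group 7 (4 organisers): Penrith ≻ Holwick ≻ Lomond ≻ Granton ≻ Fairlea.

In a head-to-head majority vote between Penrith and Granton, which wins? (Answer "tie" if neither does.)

Penrith

Ballots ranking Penrith above Granton: 3 + 4 + 3 + 4 = 14.
Ballots ranking Granton above Penrith: 27 − 14 = 13.
Penrith wins the head-to-head 14–13.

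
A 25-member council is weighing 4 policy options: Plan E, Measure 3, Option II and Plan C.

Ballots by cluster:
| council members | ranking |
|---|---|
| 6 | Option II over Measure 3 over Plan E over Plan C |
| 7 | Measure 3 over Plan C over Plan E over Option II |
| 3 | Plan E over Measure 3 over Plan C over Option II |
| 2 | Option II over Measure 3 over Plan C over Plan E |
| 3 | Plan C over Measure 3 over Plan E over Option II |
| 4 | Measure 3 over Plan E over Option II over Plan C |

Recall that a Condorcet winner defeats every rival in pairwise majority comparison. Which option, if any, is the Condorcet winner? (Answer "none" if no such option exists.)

Check each pair by majority over 25 ballots:
Plan E vs Measure 3: Measure 3, 22–3.
Plan E vs Option II: Plan E wins 17–8.
Plan E vs Plan C: Plan E wins 13–12.
Measure 3 vs Option II: Measure 3 wins 17–8.
Measure 3 vs Plan C: Measure 3, 22–3.
Option II vs Plan C: Plan C, 13–12.
Measure 3 beats each of Plan E, Option II, Plan C — Measure 3 is the Condorcet winner.

Measure 3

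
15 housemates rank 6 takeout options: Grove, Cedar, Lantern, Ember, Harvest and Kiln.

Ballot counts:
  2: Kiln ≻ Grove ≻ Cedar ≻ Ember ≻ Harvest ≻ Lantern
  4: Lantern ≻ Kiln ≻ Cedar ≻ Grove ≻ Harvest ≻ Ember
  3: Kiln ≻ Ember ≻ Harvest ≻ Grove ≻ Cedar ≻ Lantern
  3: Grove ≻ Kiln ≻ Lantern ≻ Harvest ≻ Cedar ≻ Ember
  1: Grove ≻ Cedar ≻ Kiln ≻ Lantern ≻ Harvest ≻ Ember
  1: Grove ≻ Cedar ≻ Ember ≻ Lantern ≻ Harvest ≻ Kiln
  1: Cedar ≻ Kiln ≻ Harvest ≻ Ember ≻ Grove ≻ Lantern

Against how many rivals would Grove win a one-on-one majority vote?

Grove against each rival (15 friends):
Grove–Cedar: Grove 10–5.
Grove vs Lantern: Grove wins 11–4.
Grove vs Ember: Grove wins 11–4.
Grove vs Harvest: Grove is ranked higher on 2+4+3+1+1 = 11 ballots, Harvest on 4. Grove wins 11–4.
Grove vs Kiln: 5 to 10, Kiln.
Grove beats Cedar, Lantern, Ember, Harvest; loses to Kiln — 4 pairwise wins.

4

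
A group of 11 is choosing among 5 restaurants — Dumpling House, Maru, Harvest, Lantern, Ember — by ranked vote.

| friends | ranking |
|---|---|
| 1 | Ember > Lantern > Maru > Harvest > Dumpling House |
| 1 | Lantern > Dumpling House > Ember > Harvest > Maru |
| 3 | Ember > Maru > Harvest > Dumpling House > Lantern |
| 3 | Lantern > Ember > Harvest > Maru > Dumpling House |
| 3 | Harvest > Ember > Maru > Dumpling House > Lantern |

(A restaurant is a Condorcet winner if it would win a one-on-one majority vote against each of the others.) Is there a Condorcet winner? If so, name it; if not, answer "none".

Check each pair by majority over 11 ballots:
Dumpling House vs Maru: Dumpling House preferred on 1 ballot; Maru wins 10–1.
Dumpling House vs Harvest: Dumpling House is ranked higher on 1 ballot, Harvest on 10. Harvest wins 10–1.
Dumpling House vs Lantern: Dumpling House preferred on 3+3 = 6 ballots; Dumpling House wins 6–5.
Dumpling House vs Ember: Dumpling House preferred on 1 ballot; Ember wins 10–1.
Maru vs Harvest: 1+3 = 4 for Maru, 7 for Harvest — Harvest by 7–4.
Maru vs Lantern: 6 to 5, Maru.
Maru vs Ember: Maru preferred on 0 ballots; Ember wins 11–0.
Harvest vs Lantern: Harvest is ranked higher on 3+3 = 6 ballots, Lantern on 5. Harvest wins 6–5.
Harvest vs Ember: Harvest preferred on 3 ballots; Ember wins 8–3.
Lantern vs Ember: 1+3 = 4 for Lantern, 7 for Ember — Ember by 7–4.
Only Ember has no losses; Ember is the Condorcet winner.

Ember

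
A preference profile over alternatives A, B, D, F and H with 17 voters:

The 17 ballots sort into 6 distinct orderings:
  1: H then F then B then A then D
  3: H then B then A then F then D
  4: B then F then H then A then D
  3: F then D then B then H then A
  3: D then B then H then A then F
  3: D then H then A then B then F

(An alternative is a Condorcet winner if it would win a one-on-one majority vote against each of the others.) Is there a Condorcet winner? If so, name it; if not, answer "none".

Head-to-head results (17 voters):
A vs B: B, 14–3.
A vs D: D, 9–8.
A vs F: A, 9–8.
A–H: H 17–0.
B–D: D 9–8.
B vs F: B, 13–4.
B vs H: B, 10–7.
D vs F: F wins 11–6.
D vs H: D, 9–8.
F vs H: H, 10–7.
No alternative is unbeaten: A loses to B; B loses to D; D loses to F; F loses to A; H loses to B. In particular A > F > D > A is a majority cycle — no Condorcet winner exists.

none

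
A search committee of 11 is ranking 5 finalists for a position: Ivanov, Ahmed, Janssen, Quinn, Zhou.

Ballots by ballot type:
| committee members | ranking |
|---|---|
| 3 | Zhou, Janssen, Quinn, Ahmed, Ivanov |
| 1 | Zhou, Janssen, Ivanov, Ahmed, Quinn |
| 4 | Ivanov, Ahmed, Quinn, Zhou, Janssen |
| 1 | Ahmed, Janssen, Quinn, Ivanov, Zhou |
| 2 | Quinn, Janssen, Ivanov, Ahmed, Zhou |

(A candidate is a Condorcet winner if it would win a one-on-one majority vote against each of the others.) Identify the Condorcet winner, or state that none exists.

none

Pairwise majorities:
Ivanov–Ahmed: Ivanov 7–4.
Ivanov vs Janssen: Janssen wins 7–4.
Ivanov vs Quinn: Quinn wins 6–5.
Ivanov vs Zhou: Ivanov, 7–4.
Ahmed vs Janssen: Janssen wins 6–5.
Ahmed–Quinn: Ahmed 6–5.
Ahmed vs Zhou: Ahmed, 7–4.
Janssen–Quinn: Quinn 6–5.
Janssen vs Zhou: Zhou wins 8–3.
Quinn vs Zhou: Quinn wins 7–4.
No candidate is unbeaten: Ivanov loses to Janssen; Ahmed loses to Ivanov; Janssen loses to Quinn; Quinn loses to Ahmed; Zhou loses to Ivanov. In particular Ivanov → Ahmed → Quinn → Ivanov is a majority cycle — no Condorcet winner exists.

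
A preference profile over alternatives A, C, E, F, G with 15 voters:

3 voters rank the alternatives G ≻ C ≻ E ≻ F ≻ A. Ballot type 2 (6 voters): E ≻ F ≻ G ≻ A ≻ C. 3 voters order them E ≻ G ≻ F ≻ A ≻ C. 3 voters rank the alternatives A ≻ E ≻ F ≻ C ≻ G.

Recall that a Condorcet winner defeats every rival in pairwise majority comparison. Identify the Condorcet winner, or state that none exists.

Head-to-head results (15 voters):
A vs C: 12 to 3, A.
A vs E: E wins 12–3.
A vs F: 3 for A, 12 for F — F by 12–3.
A vs G: 3 to 12, G.
C–E: E 12–3.
C vs F: C is ranked higher on 3 ballots, F on 12. F wins 12–3.
C vs G: G, 12–3.
E vs F: E, 15–0.
E vs G: E is ranked higher on 6+3+3 = 12 ballots, G on 3. E wins 12–3.
F vs G: 9 to 6, F.
E wins every pairwise contest, so E is the Condorcet winner.

E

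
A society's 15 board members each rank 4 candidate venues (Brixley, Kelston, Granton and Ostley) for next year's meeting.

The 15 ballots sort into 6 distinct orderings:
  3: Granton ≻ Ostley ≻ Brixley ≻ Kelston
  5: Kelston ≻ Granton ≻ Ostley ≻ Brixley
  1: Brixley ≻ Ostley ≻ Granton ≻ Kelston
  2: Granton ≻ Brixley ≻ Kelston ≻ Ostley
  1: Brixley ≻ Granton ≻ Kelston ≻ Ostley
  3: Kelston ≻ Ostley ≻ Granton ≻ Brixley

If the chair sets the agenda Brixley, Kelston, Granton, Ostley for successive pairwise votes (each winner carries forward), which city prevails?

Kelston

Round 1: Brixley vs Kelston — 7–8, Kelston advances.
Round 2: Kelston vs Granton — 8–7, Kelston advances.
Round 3: Kelston vs Ostley — 11–4, Kelston advances.
Kelston survives the agenda.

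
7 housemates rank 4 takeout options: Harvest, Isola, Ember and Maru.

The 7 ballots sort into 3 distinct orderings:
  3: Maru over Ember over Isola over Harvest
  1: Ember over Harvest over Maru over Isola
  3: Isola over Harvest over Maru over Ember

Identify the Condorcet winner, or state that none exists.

none

Head-to-head results (7 friends):
Harvest–Isola: Isola 6–1.
Harvest–Ember: Ember 4–3.
Harvest vs Maru: Harvest wins 4–3.
Isola vs Ember: Ember wins 4–3.
Isola vs Maru: Maru, 4–3.
Ember–Maru: Maru 6–1.
Each restaurant drops at least one matchup (Harvest loses to Isola; Isola loses to Ember; Ember loses to Maru; Maru loses to Harvest); the cycle Harvest beats Maru beats Isola beats Harvest rules out a Condorcet winner.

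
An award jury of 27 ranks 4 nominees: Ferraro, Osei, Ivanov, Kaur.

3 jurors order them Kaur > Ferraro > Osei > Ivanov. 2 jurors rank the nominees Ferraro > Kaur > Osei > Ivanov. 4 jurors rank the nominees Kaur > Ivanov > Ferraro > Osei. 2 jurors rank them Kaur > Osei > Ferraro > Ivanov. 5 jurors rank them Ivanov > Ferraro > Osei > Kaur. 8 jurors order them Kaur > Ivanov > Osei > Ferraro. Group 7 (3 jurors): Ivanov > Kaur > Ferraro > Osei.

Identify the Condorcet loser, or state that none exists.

Osei

Pairwise majorities:
Ferraro vs Osei: Ferraro wins 17–10.
Ferraro vs Ivanov: 3+2+2 = 7 for Ferraro, 20 for Ivanov — Ivanov by 20–7.
Ferraro vs Kaur: 7 to 20, Kaur.
Osei vs Ivanov: Ivanov, 20–7.
Osei vs Kaur: Kaur, 22–5.
Ivanov vs Kaur: 8 to 19, Kaur.
Osei loses to every other nominee — it is the Condorcet loser.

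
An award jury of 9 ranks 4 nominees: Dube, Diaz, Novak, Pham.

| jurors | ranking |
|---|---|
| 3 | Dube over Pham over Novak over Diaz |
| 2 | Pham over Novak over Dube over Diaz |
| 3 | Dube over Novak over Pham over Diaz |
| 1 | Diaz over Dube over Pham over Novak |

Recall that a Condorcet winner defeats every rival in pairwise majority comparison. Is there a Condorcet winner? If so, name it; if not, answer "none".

Head-to-head results (9 jurors):
Dube–Diaz: Dube 8–1.
Dube vs Novak: Dube, 7–2.
Dube–Pham: Dube 7–2.
Diaz vs Novak: Novak, 8–1.
Diaz vs Pham: Pham wins 8–1.
Novak vs Pham: Pham, 6–3.
Dube wins every pairwise contest, so Dube is the Condorcet winner.

Dube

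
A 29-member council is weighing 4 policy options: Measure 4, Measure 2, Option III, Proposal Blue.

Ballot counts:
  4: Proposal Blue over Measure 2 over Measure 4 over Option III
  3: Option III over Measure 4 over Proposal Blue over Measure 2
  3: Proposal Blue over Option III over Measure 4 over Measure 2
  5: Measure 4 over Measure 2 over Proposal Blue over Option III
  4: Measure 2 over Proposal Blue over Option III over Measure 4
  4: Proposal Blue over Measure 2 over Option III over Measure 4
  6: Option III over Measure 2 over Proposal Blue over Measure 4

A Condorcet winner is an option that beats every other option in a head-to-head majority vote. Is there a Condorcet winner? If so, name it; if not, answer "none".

Measure 2

Head-to-head results (29 council members):
Measure 4 vs Measure 2: Measure 2, 18–11.
Measure 4 vs Option III: Option III wins 20–9.
Measure 4–Proposal Blue: Proposal Blue 21–8.
Measure 2–Option III: Measure 2 17–12.
Measure 2 vs Proposal Blue: Measure 2 wins 15–14.
Option III vs Proposal Blue: Proposal Blue wins 20–9.
Measure 2 defeats every rival head-to-head and is the Condorcet winner.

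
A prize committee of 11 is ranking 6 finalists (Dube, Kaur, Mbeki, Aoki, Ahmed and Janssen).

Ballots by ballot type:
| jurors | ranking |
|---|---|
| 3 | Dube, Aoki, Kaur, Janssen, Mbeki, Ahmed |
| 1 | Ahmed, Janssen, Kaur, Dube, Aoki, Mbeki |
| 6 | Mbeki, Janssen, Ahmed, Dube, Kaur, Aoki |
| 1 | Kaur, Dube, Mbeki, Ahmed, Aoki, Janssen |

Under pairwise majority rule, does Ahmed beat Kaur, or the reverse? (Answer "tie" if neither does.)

Ahmed

Ballots ranking Ahmed above Kaur: 1 + 6 = 7.
Ballots ranking Kaur above Ahmed: 11 − 7 = 4.
Ahmed wins the head-to-head 7–4.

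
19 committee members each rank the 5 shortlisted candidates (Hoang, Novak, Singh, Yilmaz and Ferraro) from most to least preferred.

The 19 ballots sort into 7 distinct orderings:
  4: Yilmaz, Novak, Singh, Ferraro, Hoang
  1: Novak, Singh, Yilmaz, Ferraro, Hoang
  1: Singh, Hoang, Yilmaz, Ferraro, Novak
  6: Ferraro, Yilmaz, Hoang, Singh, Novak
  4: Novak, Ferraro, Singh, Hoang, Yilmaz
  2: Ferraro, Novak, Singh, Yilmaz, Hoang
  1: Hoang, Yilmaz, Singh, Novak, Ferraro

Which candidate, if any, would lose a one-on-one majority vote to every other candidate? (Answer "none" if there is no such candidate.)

Hoang

Pairwise majorities:
Hoang vs Novak: 8 to 11, Novak.
Hoang–Singh: Singh 12–7.
Hoang vs Yilmaz: Yilmaz, 13–6.
Hoang vs Ferraro: Ferraro, 17–2.
Novak–Singh: Novak 11–8.
Novak vs Yilmaz: Yilmaz wins 12–7.
Novak vs Ferraro: 4+1+4+1 = 10 for Novak, 9 for Ferraro — Novak by 10–9.
Singh vs Yilmaz: 8 to 11, Yilmaz.
Singh vs Ferraro: Ferraro, 12–7.
Yilmaz–Ferraro: Ferraro 12–7.
Hoang is beaten in every head-to-head and is the Condorcet loser.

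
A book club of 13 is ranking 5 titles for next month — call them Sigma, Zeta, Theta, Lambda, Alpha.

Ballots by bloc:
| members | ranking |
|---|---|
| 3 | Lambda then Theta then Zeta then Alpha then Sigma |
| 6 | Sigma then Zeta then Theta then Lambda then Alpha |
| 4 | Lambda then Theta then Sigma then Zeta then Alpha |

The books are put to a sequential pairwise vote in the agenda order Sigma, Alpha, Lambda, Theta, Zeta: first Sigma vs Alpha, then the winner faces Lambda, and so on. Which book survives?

Round 1: Sigma vs Alpha — 10–3, Sigma advances.
Round 2: Sigma vs Lambda — 6–7, Lambda advances.
Round 3: Lambda vs Theta — 7–6, Lambda advances.
Round 4: Lambda vs Zeta — 7–6, Lambda advances.
Lambda survives the agenda.

Lambda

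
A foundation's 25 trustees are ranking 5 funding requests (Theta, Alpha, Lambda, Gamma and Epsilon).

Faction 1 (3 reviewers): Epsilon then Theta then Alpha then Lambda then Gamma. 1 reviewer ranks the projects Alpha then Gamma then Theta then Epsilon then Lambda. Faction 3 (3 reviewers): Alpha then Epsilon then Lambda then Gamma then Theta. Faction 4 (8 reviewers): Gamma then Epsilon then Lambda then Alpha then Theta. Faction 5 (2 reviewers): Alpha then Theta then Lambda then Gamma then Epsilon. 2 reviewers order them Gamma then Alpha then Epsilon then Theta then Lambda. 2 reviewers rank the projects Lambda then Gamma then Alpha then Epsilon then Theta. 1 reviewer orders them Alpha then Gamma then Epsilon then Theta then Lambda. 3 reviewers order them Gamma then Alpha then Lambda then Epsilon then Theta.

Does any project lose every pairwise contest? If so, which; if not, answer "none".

Pairwise majorities:
Theta–Alpha: Alpha 22–3.
Theta vs Lambda: 9 to 16, Lambda.
Theta vs Gamma: Gamma, 20–5.
Theta vs Epsilon: Epsilon, 22–3.
Alpha–Lambda: Alpha 15–10.
Alpha vs Gamma: 10 to 15, Gamma.
Alpha vs Epsilon: Alpha wins 14–11.
Lambda vs Gamma: 10 to 15, Gamma.
Lambda vs Epsilon: 7 to 18, Epsilon.
Gamma vs Epsilon: Gamma, 19–6.
Only Theta has no wins; Theta is the Condorcet loser.

Theta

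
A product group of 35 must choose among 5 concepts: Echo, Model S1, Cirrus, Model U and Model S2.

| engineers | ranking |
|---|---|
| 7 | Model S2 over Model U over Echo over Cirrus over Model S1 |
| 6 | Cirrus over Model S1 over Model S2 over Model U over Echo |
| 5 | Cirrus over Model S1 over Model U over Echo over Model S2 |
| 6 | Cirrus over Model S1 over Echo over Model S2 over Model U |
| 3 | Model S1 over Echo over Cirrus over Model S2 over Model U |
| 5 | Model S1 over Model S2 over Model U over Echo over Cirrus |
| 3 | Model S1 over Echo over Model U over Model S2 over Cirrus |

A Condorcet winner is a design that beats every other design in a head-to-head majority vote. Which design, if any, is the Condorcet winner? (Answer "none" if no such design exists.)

none

Check each pair by majority over 35 ballots:
Echo vs Model S1: 7 to 28, Model S1.
Echo vs Cirrus: Echo is ranked higher on 7+3+5+3 = 18 ballots, Cirrus on 17. Echo wins 18–17.
Echo vs Model U: Echo preferred on 6+3+3 = 12 ballots; Model U wins 23–12.
Echo vs Model S2: 5+6+3+3 = 17 for Echo, 18 for Model S2 — Model S2 by 18–17.
Model S1 vs Cirrus: 3+5+3 = 11 for Model S1, 24 for Cirrus — Cirrus by 24–11.
Model S1 vs Model U: Model S1 preferred on 6+5+6+3+5+3 = 28 ballots; Model S1 wins 28–7.
Model S1 vs Model S2: Model S1 preferred on 6+5+6+3+5+3 = 28 ballots; Model S1 wins 28–7.
Cirrus vs Model U: Cirrus is ranked higher on 6+5+6+3 = 20 ballots, Model U on 15. Cirrus wins 20–15.
Cirrus vs Model S2: 20 to 15, Cirrus.
Model U vs Model S2: Model U is ranked higher on 5+3 = 8 ballots, Model S2 on 27. Model S2 wins 27–8.
No design is unbeaten: Echo loses to Model S1; Model S1 loses to Cirrus; Cirrus loses to Echo; Model U loses to Model S1; Model S2 loses to Model S1. In particular Echo beats Cirrus beats Model S1 beats Echo is a majority cycle — no Condorcet winner exists.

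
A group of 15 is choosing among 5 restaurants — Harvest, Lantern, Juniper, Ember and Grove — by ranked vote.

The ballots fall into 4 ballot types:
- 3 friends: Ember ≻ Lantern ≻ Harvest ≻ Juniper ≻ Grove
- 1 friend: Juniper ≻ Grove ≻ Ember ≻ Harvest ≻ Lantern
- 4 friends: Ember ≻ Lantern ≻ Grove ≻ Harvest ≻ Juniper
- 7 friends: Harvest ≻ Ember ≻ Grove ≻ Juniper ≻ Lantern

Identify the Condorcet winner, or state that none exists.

Pairwise majorities:
Harvest vs Lantern: 8 to 7, Harvest.
Harvest vs Juniper: Harvest, 14–1.
Harvest vs Ember: Harvest preferred on 7 ballots; Ember wins 8–7.
Harvest vs Grove: Harvest, 10–5.
Lantern vs Juniper: Juniper wins 8–7.
Lantern–Ember: Ember 15–0.
Lantern vs Grove: Lantern preferred on 3+4 = 7 ballots; Grove wins 8–7.
Juniper vs Ember: Juniper preferred on 1 ballot; Ember wins 14–1.
Juniper vs Grove: Juniper preferred on 3+1 = 4 ballots; Grove wins 11–4.
Ember vs Grove: Ember preferred on 3+4+7 = 14 ballots; Ember wins 14–1.
Ember wins every pairwise contest, so Ember is the Condorcet winner.

Ember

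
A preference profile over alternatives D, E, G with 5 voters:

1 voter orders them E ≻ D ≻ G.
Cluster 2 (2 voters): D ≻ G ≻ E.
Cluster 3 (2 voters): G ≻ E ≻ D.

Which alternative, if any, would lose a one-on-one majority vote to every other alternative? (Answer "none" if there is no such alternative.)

none

Head-to-head results (5 voters):
D vs E: 2 for D, 3 for E — E by 3–2.
D–G: D 3–2.
E–G: G 4–1.
Every alternative wins at least one matchup (D beats G; E beats D; G beats E), so there is no Condorcet loser.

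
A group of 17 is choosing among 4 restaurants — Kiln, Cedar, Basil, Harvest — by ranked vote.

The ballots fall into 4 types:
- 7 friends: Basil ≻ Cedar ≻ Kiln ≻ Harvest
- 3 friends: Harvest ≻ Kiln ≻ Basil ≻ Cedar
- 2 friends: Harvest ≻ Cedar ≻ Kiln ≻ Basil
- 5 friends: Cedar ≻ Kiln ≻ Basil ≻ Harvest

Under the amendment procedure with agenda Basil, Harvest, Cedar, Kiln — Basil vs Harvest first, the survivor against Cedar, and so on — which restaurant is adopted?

Kiln

Round 1: Basil vs Harvest — 12–5, Basil advances.
Round 2: Basil vs Cedar — 10–7, Basil advances.
Round 3: Basil vs Kiln — 7–10, Kiln advances.
Kiln survives the agenda.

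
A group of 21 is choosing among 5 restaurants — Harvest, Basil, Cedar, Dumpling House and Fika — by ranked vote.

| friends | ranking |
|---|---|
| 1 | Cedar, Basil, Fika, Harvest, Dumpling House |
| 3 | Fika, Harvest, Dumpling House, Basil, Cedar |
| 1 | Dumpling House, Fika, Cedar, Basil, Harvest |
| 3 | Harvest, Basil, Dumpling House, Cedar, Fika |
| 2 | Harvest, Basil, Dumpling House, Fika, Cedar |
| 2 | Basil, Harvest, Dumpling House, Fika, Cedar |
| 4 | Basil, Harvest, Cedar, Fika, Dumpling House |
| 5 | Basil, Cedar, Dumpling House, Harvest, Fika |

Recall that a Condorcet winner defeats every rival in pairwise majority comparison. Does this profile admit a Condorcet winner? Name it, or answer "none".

Basil

Head-to-head results (21 friends):
Harvest vs Basil: Harvest is ranked higher on 3+3+2 = 8 ballots, Basil on 13. Basil wins 13–8.
Harvest vs Cedar: 3+3+2+2+4 = 14 for Harvest, 7 for Cedar — Harvest by 14–7.
Harvest vs Dumpling House: 1+3+3+2+2+4 = 15 for Harvest, 6 for Dumpling House — Harvest by 15–6.
Harvest vs Fika: 16 to 5, Harvest.
Basil vs Cedar: 19 to 2, Basil.
Basil vs Dumpling House: 1+3+2+2+4+5 = 17 for Basil, 4 for Dumpling House — Basil by 17–4.
Basil vs Fika: 17 to 4, Basil.
Cedar vs Dumpling House: Cedar preferred on 1+4+5 = 10 ballots; Dumpling House wins 11–10.
Cedar vs Fika: Cedar is ranked higher on 1+3+4+5 = 13 ballots, Fika on 8. Cedar wins 13–8.
Dumpling House vs Fika: Dumpling House is ranked higher on 1+3+2+2+5 = 13 ballots, Fika on 8. Dumpling House wins 13–8.
Basil wins every pairwise contest, so Basil is the Condorcet winner.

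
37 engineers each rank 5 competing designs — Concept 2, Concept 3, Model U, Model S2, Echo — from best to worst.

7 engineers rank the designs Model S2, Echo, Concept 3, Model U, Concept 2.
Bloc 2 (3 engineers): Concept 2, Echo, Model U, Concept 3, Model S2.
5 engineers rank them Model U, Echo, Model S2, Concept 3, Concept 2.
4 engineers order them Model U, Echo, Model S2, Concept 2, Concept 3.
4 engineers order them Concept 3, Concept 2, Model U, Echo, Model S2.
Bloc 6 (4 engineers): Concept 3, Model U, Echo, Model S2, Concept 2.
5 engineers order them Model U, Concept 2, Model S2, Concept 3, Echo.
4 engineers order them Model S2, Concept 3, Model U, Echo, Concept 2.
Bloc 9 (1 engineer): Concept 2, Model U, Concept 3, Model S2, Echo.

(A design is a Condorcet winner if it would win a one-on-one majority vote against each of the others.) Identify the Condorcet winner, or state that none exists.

none

Head-to-head results (37 engineers):
Concept 2 vs Concept 3: Concept 3 wins 24–13.
Concept 2–Model U: Model U 29–8.
Concept 2–Model S2: Model S2 24–13.
Concept 2–Echo: Echo 24–13.
Concept 3 vs Model U: Concept 3, 19–18.
Concept 3–Model S2: Model S2 25–12.
Concept 3–Echo: Echo 19–18.
Model U vs Model S2: Model U wins 26–11.
Model U vs Echo: Model U wins 27–10.
Model S2 vs Echo: Echo wins 20–17.
Each design drops at least one matchup (Concept 2 loses to Concept 3; Concept 3 loses to Model S2; Model U loses to Concept 3; Model S2 loses to Model U; Echo loses to Model U); the cycle Concept 3 → Model U → Model S2 → Concept 3 rules out a Condorcet winner.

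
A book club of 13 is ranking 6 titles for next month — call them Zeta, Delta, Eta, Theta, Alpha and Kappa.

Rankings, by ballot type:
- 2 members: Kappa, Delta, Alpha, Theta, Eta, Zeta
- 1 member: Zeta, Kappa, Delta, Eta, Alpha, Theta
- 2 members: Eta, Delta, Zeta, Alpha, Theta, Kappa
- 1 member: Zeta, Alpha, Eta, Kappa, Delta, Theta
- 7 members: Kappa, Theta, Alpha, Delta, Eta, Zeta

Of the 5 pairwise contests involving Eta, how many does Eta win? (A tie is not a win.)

Eta against each rival (13 members):
Eta vs Zeta: 2+2+7 = 11 for Eta, 2 for Zeta — Eta by 11–2.
Eta vs Delta: Delta, 10–3.
Eta vs Theta: Theta, 9–4.
Eta vs Alpha: Eta is ranked higher on 1+2 = 3 ballots, Alpha on 10. Alpha wins 10–3.
Eta vs Kappa: 2+1 = 3 for Eta, 10 for Kappa — Kappa by 10–3.
Eta beats Zeta; loses to Delta, Theta, Alpha, Kappa — 1 pairwise win.

1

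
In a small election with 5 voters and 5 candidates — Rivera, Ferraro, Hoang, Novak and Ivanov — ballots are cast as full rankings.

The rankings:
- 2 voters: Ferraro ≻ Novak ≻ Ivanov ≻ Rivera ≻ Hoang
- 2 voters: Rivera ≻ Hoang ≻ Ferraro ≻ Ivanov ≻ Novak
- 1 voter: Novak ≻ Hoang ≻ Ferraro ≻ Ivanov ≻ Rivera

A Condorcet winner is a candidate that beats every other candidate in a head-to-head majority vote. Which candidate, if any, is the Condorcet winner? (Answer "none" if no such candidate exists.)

none

Head-to-head results (5 voters):
Rivera vs Ferraro: Ferraro wins 3–2.
Rivera–Hoang: Rivera 4–1.
Rivera–Novak: Novak 3–2.
Rivera–Ivanov: Ivanov 3–2.
Ferraro vs Hoang: Hoang, 3–2.
Ferraro vs Novak: Ferraro, 4–1.
Ferraro vs Ivanov: 2+2+1 = 5 for Ferraro, 0 for Ivanov — Ferraro by 5–0.
Hoang vs Novak: Hoang preferred on 2 ballots; Novak wins 3–2.
Hoang vs Ivanov: Hoang preferred on 2+1 = 3 ballots; Hoang wins 3–2.
Novak vs Ivanov: Novak wins 3–2.
Each candidate drops at least one matchup (Rivera loses to Ferraro; Ferraro loses to Hoang; Hoang loses to Rivera; Novak loses to Ferraro; Ivanov loses to Ferraro); the cycle Rivera beats Hoang beats Ferraro beats Rivera rules out a Condorcet winner.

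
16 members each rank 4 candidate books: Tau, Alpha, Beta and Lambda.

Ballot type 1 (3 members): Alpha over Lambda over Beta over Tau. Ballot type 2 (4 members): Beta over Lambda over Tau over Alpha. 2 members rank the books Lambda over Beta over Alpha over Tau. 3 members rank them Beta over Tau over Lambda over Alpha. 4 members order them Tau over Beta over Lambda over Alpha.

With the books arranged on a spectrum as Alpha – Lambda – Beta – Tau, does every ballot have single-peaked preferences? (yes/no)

Axis positions: Alpha=1, Lambda=2, Beta=3, Tau=4.
Ballot type 1 (peak Alpha at position 1): ranking walks positions 1-2-3-4, expanding outward from the peak — single-peaked.
Ballot type 2 (peak Beta at position 3): ranking walks positions 3-2-4-1, expanding outward from the peak — single-peaked.
Ballot type 3 (peak Lambda at position 2): ranking walks positions 2-3-1-4, expanding outward from the peak — single-peaked.
Ballot type 4 (peak Beta at position 3): ranking walks positions 3-4-2-1, expanding outward from the peak — single-peaked.
Ballot type 5 (peak Tau at position 4): ranking walks positions 4-3-2-1, expanding outward from the peak — single-peaked.
Every ranking is single-peaked on this axis.

yes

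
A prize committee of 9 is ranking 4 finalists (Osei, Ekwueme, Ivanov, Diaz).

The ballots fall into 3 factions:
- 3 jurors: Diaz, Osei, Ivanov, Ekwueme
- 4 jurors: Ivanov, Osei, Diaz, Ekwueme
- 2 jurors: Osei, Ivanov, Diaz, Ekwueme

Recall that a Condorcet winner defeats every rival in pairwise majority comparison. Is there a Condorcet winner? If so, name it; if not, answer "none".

Osei

Head-to-head results (9 jurors):
Osei vs Ekwueme: Osei, 9–0.
Osei–Ivanov: Osei 5–4.
Osei–Diaz: Osei 6–3.
Ekwueme vs Ivanov: Ivanov wins 9–0.
Ekwueme–Diaz: Diaz 9–0.
Ivanov–Diaz: Ivanov 6–3.
Only Osei has no losses; Osei is the Condorcet winner.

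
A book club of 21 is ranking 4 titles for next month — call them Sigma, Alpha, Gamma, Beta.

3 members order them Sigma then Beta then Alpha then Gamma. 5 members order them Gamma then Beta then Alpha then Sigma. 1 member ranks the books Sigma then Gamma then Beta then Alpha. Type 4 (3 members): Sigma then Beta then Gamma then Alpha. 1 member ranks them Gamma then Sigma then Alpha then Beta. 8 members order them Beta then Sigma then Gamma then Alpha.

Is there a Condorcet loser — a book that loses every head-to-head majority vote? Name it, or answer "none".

Head-to-head results (21 members):
Sigma vs Alpha: Sigma wins 16–5.
Sigma–Gamma: Sigma 15–6.
Sigma vs Beta: Sigma is ranked higher on 3+1+3+1 = 8 ballots, Beta on 13. Beta wins 13–8.
Alpha vs Gamma: Alpha preferred on 3 ballots; Gamma wins 18–3.
Alpha vs Beta: Alpha is ranked higher on 1 ballot, Beta on 20. Beta wins 20–1.
Gamma vs Beta: Beta wins 14–7.
Alpha is beaten in every head-to-head and is the Condorcet loser.

Alpha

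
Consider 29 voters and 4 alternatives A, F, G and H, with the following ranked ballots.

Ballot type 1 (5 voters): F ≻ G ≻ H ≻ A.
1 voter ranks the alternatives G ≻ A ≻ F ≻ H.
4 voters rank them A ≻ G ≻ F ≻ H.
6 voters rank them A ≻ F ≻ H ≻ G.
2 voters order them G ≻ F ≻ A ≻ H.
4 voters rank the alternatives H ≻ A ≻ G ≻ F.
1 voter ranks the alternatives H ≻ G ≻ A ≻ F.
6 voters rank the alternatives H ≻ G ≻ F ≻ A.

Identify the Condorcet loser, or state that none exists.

none

Head-to-head results (29 voters):
A–F: A 16–13.
A vs G: 14 to 15, G.
A vs H: A preferred on 1+4+6+2 = 13 ballots; H wins 16–13.
F vs G: G wins 18–11.
F vs H: 18 to 11, F.
G vs H: H, 17–12.
Every alternative wins at least one matchup (A beats F; F beats H; G beats A; H beats A), so there is no Condorcet loser.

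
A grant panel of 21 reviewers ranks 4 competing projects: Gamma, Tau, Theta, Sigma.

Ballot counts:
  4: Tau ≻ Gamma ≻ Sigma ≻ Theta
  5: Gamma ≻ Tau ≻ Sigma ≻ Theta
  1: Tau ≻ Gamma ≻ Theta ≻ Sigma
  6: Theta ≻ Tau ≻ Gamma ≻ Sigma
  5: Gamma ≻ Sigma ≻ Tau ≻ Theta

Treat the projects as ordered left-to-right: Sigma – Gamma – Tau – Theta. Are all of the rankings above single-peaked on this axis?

Axis positions: Sigma=1, Gamma=2, Tau=3, Theta=4.
Group 1 (peak Tau at position 3): ranking walks positions 3-2-1-4, expanding outward from the peak — single-peaked.
Group 2 (peak Gamma at position 2): ranking walks positions 2-3-1-4, expanding outward from the peak — single-peaked.
Group 3 (peak Tau at position 3): ranking walks positions 3-2-4-1, expanding outward from the peak — single-peaked.
Group 4 (peak Theta at position 4): ranking walks positions 4-3-2-1, expanding outward from the peak — single-peaked.
Group 5 (peak Gamma at position 2): ranking walks positions 2-1-3-4, expanding outward from the peak — single-peaked.
Every ranking is single-peaked on this axis.

yes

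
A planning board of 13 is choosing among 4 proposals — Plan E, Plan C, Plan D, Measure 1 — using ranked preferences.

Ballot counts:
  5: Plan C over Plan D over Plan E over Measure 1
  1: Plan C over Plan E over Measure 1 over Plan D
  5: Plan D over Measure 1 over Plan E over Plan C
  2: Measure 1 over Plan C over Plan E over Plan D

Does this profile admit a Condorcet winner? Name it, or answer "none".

Check each pair by majority over 13 ballots:
Plan E vs Plan C: 5 for Plan E, 8 for Plan C — Plan C by 8–5.
Plan E vs Plan D: 3 to 10, Plan D.
Plan E vs Measure 1: Plan E preferred on 5+1 = 6 ballots; Measure 1 wins 7–6.
Plan C vs Plan D: 8 to 5, Plan C.
Plan C vs Measure 1: 6 to 7, Measure 1.
Plan D vs Measure 1: 5+5 = 10 for Plan D, 3 for Measure 1 — Plan D by 10–3.
Every option loses at least once (Plan E loses to Plan C; Plan C loses to Measure 1; Plan D loses to Plan C; Measure 1 loses to Plan D). The majority relation contains the cycle Plan C beats Plan D beats Measure 1 beats Plan C, so there is no Condorcet winner.

none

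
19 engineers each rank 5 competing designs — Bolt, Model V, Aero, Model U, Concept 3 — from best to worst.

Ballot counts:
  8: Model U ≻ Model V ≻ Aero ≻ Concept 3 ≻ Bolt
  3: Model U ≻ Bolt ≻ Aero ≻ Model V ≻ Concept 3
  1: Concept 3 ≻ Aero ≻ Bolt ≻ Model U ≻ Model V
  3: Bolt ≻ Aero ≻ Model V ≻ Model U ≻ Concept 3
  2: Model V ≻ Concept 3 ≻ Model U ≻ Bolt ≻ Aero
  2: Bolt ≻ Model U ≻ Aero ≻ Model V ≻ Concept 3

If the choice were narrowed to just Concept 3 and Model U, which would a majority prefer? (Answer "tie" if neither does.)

Model U

Ballots ranking Concept 3 above Model U: 1 + 2 = 3.
Ballots ranking Model U above Concept 3: 19 − 3 = 16.
Model U wins the head-to-head 16–3.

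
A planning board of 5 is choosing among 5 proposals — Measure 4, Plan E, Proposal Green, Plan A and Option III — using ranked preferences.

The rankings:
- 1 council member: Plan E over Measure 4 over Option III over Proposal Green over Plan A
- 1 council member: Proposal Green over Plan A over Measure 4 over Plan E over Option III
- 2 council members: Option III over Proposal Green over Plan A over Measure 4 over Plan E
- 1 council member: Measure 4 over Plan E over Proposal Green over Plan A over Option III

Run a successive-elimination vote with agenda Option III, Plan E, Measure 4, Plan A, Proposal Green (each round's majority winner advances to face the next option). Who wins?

Proposal Green

Round 1: Option III vs Plan E — 2–3, Plan E advances.
Round 2: Plan E vs Measure 4 — 1–4, Measure 4 advances.
Round 3: Measure 4 vs Plan A — 2–3, Plan A advances.
Round 4: Plan A vs Proposal Green — 0–5, Proposal Green advances.
Proposal Green survives the agenda.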